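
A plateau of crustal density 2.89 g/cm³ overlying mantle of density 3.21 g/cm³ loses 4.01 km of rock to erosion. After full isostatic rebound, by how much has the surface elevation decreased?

Rebound u = e ρ_c/ρ_m = 4.01 km × 2.89/3.21 = 3.61 km.
Net surface drop = e − u = 4.01 km − 3.61 km = e (ρ_m − ρ_c)/ρ_m = 0.4 km.

0.4 km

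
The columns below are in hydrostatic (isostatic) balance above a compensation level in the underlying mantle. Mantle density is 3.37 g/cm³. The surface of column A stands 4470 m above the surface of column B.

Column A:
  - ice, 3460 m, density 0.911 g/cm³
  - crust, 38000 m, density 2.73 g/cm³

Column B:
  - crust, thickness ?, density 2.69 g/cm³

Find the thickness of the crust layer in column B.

Take the compensation level at the base of the deeper column (depth z_c below the surface of column A) and equate Σ ρ_i t_i down to z_c; mantle fills any gap and the z_c terms cancel.
Column A: 3460×0.911 + 38000×2.73 + (z_c − 41460)×3.37
Column B: 4470×0 + x×2.69 + (z_c − 4470 − 0 − x)×3.37
The z_c×3.37 term appears on both sides and cancels. Collect the known terms of each column as K = Σ(ρt)_known − 3.37 × (depth of known layers): K_A = 106892.06 − 3.37×41460 = −32828.14; K_B = 0 − 3.37×(4470 + 0) = −15063.9.
Balance: K_A = K_B − x×(3.37 − 2.69), so x = (K_B − K_A)/(3.37 − 2.69) = 17764.2/0.68 = 26100 m.

26100 m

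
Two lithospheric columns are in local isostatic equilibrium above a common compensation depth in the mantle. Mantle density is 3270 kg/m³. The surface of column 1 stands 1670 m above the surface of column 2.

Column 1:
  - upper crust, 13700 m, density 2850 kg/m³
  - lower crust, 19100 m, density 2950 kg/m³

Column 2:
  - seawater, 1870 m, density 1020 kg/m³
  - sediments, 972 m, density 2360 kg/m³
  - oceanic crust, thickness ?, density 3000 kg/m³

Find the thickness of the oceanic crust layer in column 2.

Take the compensation level at the base of the deeper column (depth z_c below the surface of column 1) and equate Σ ρ_i t_i down to z_c; mantle fills any gap and the z_c terms cancel.
Column 1: 13700×2850 + 19100×2950 + (z_c − 32800)×3270
Column 2: 1670×0 + 1870×1020 + 972×2360 + x×3000 + (z_c − 1670 − 2842 − x)×3270
The z_c×3270 term appears on both sides and cancels. Collect the known terms of each column as K = Σ(ρt)_known − 3270 × (depth of known layers): K_1 = 95390000 − 3270×32800 = −11866000; K_2 = 4201320 − 3270×(1670 + 2842) = −10552920.
Balance: K_1 = K_2 − x×(3270 − 3000), so x = (K_2 − K_1)/(3270 − 3000) = 1313080/270 = 4860 m.

4860 m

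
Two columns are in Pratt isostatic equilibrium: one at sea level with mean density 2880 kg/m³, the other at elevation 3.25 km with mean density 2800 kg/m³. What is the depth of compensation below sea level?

114 km

ρ_ref D = ρ (D + h) → D (ρ_ref − ρ) = ρ h.
D = ρ h/(ρ_ref − ρ) = 2800 × 3.25 km/(2880 − 2800) = 114 km.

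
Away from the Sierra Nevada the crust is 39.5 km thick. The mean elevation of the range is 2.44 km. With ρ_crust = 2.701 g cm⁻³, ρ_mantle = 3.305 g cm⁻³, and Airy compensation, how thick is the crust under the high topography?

52.9 km

Root depth r = h ρ_c / (ρ_m − ρ_c) = 2.44 km × 2.701 / 0.604 = 10.91 km.
Total thickness = T + h + r = 39.5 km + 2.44 km + 10.91 km = 52.9 km.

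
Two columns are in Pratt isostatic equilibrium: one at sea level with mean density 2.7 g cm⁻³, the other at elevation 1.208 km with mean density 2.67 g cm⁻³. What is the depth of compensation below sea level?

ρ_ref D = ρ (D + h) → D (ρ_ref − ρ) = ρ h.
D = ρ h/(ρ_ref − ρ) = 2.67 × 1.208 km/(2.7 − 2.67) = 108 km.

108 km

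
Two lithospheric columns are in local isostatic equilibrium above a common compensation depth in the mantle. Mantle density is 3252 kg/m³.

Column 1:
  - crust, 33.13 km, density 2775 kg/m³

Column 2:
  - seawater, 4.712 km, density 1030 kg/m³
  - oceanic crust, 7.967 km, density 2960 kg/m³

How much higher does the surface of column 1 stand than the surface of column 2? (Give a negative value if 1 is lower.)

0.925 km

For any compensation level in the mantle, the mantle terms cancel and isostasy reduces to e = (Σt_1 − Σt_2) − (Σ(ρt)_1 − Σ(ρt)_2) / ρ_m.
Σt_1 = 33.13 km; Σt_2 = 12.679 km; Σ(ρt)_1 = 91935.75; Σ(ρt)_2 = 28435.68 (in km·kg/m³).
e = (33.13 − 12.679) − (91935.75 − 28435.68) / 3252 = 0.925 km.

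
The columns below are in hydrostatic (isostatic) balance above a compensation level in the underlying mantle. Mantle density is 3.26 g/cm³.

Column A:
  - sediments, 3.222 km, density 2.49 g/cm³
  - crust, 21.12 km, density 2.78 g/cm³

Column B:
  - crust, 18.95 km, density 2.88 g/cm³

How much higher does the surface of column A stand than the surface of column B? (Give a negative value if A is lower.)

1.66 km

For any compensation level in the mantle, the mantle terms cancel and isostasy reduces to e = (Σt_A − Σt_B) − (Σ(ρt)_A − Σ(ρt)_B) / ρ_m.
Σt_A = 24.342 km; Σt_B = 18.95 km; Σ(ρt)_A = 66.73638; Σ(ρt)_B = 54.576 (in km·g/cm³).
e = (24.342 − 18.95) − (66.73638 − 54.576) / 3.26 = 1.66 km.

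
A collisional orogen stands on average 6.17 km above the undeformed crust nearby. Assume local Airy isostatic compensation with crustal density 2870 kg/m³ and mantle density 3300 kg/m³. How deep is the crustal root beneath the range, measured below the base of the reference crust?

In Airy isostatic equilibrium: the weight of the topography is balanced by the buoyancy of the root, ρ_c h = (ρ_m − ρ_c) r.
r = h · ρ_c / (ρ_m − ρ_c) = 6.17 km × 2870 / (3300 − 2870) = 41.2 km.

41.2 km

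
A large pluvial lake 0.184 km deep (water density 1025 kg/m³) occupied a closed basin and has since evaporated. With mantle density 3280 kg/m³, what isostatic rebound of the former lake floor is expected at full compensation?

0.0575 km

u = d ρ_w/ρ_m = 0.184 km × 1025/3280 = 0.0575 km.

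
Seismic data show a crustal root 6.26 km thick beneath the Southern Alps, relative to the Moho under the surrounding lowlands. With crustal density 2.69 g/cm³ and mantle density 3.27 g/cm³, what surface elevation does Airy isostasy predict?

1.35 km

Isostatic balance requires: ρ_c h = (ρ_m − ρ_c) r.
h = r (ρ_m − ρ_c) / ρ_c = 6.26 km × (3.27 − 2.69) / 2.69 = 1.35 km.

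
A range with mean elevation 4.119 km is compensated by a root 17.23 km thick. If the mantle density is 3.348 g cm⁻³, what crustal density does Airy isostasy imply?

ρ_c h = (ρ_m − ρ_c) r → ρ_c (h + r) = ρ_m r → ρ_c = ρ_m r / (h + r).
ρ_c = 3.348 × 17.23 km / (4.119 km + 17.23 km) = 2.7 g cm⁻³.

2.7 g cm⁻³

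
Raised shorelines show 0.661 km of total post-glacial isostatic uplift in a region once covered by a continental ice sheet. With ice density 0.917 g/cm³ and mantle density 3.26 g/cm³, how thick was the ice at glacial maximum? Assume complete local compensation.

u = t ρ_ice/ρ_m → t = u ρ_m/ρ_ice = 0.661 km × 3.26/0.917 = 2.35 km.

2.35 km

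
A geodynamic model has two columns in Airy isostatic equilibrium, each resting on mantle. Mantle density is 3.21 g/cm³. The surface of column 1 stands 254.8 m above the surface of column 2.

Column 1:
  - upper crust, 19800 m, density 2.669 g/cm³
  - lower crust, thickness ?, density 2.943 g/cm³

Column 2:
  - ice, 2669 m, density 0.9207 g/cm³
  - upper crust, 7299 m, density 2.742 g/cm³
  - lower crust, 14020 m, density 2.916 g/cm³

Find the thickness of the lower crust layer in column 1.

14100 m

Take the compensation level at the base of the deeper column (depth z_c below the surface of column 1) and equate Σ ρ_i t_i down to z_c; mantle fills any gap and the z_c terms cancel.
Column 1: 19800×2.669 + x×2.943 + (z_c − 19800 − x)×3.21
Column 2: 254.8×0 + 2669×0.9207 + 7299×2.742 + 14020×2.916 + (z_c − 254.8 − 23988)×3.21
The z_c×3.21 term appears on both sides and cancels. Collect the known terms of each column as K = Σ(ρt)_known − 3.21 × (depth of known layers): K_1 = 52846.2 − 3.21×19800 = −10711.8; K_2 = 63353.5263 − 3.21×(254.8 + 23988) = −14465.8617.
Balance: K_1 − x×(3.21 − 2.943) = K_2, so x = (K_1 − K_2)/(3.21 − 2.943) = 3754.06/0.267 = 14100 m.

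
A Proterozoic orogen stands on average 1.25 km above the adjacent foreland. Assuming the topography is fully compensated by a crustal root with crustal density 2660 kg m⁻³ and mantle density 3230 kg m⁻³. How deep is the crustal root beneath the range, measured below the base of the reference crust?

By Archimedes' principle applied to the lithosphere: the weight of the topography is balanced by the buoyancy of the root, ρ_c h = (ρ_m − ρ_c) r.
r = h · ρ_c / (ρ_m − ρ_c) = 1.25 km × 2660 / (3230 − 2660) = 5.83 km.

5.83 km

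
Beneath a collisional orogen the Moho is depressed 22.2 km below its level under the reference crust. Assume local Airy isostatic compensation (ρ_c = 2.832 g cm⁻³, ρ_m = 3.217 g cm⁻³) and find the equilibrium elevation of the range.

3.02 km

For local isostatic compensation: ρ_c h = (ρ_m − ρ_c) r.
h = r (ρ_m − ρ_c) / ρ_c = 22.2 km × (3.217 − 2.832) / 2.832 = 3.02 km.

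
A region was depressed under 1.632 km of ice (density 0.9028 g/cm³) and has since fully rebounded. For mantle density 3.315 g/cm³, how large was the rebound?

Removing the load lets mantle flow back in; uplift u satisfies ρ_ice t = ρ_m u.
u = t ρ_ice/ρ_m = 1.632 km × 0.9028/3.315 = 0.444 km.

0.444 km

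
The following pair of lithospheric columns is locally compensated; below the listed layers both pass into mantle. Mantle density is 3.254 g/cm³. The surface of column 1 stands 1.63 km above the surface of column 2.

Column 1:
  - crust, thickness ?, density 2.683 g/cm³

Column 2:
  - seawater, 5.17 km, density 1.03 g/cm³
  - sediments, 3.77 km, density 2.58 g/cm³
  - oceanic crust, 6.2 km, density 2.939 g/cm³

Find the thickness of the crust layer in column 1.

Take the compensation level at the base of the deeper column (depth z_c below the surface of column 1) and equate Σ ρ_i t_i down to z_c; mantle fills any gap and the z_c terms cancel.
Column 1: x×2.683 + (z_c − 0 − x)×3.254
Column 2: 1.63×0 + 5.17×1.03 + 3.77×2.58 + 6.2×2.939 + (z_c − 1.63 − 15.14)×3.254
The z_c×3.254 term appears on both sides and cancels. Collect the known terms of each column as K = Σ(ρt)_known − 3.254 × (depth of known layers): K_1 = 0 − 3.254×0 = 0; K_2 = 33.2735 − 3.254×(1.63 + 15.14) = −21.29608.
Balance: K_1 − x×(3.254 − 2.683) = K_2, so x = (K_1 − K_2)/(3.254 − 2.683) = 21.2961/0.571 = 37.3 km.

37.3 km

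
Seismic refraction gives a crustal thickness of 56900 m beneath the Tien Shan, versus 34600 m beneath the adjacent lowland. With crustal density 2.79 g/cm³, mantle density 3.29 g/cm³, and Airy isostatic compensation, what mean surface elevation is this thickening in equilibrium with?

Excess crust Δ = 56900 m − 34600 m = 22300 m, split between elevation h and root r with h + r = Δ.
Airy balance ρ_c h = (ρ_m − ρ_c) r gives r = h ρ_c/(ρ_m − ρ_c), so h (1 + ρ_c/(ρ_m − ρ_c)) = Δ, i.e. h = Δ (ρ_m − ρ_c)/ρ_m.
h = 22300 m × 0.5/3.29 = 3390 m.

3390 m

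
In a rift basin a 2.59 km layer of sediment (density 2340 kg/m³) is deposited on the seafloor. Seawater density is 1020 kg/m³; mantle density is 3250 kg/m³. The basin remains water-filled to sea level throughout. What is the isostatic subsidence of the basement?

Submarine loading: the sediment displaces seawater, and the subsidence is in turn flooded, so s (ρ_m − ρ_w) = t (ρ_sed − ρ_w).
s = 2.59 km × (2340 − 1020) / (3250 − 1020) = 1.53 km.

1.53 km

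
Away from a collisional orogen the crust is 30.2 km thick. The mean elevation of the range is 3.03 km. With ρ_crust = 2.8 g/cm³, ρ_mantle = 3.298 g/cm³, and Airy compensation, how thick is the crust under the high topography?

50.3 km

Root depth r = h ρ_c / (ρ_m − ρ_c) = 3.03 km × 2.8 / 0.498 = 17.04 km.
Total thickness = T + h + r = 30.2 km + 3.03 km + 17.04 km = 50.3 km.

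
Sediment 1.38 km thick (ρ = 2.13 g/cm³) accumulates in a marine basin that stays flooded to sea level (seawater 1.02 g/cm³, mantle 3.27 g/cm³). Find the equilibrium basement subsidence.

Submarine loading: the sediment displaces seawater, and the subsidence is in turn flooded, so s (ρ_m − ρ_w) = t (ρ_sed − ρ_w).
s = 1.38 km × (2.13 − 1.02) / (3.27 − 1.02) = 0.681 km.

0.681 km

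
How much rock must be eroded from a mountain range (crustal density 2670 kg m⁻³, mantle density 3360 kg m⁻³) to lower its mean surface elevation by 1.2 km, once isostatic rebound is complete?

5.84 km

Net drop Δ = e − u = e − e ρ_c/ρ_m = e (ρ_m − ρ_c)/ρ_m.
e = Δ ρ_m/(ρ_m − ρ_c) = 1.2 km × 3360/690 = 5.84 km.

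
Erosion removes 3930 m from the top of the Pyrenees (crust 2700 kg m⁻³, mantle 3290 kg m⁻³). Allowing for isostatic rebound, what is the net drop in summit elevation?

Rebound u = e ρ_c/ρ_m = 3930 m × 2700/3290 = 3225 m.
Net surface drop = e − u = 3930 m − 3225 m = e (ρ_m − ρ_c)/ρ_m = 705 m.

705 m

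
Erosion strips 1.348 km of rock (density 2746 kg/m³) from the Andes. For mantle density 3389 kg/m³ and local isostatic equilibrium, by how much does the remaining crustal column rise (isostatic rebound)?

Unloading: uplift u = e ρ_c/ρ_m = 1.348 km × 2746/3389 = 1.09 km.

1.09 km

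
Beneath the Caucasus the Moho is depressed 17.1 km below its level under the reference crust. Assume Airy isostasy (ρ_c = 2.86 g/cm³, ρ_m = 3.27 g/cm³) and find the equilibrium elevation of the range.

Balancing pressure at the compensation depth: ρ_c h = (ρ_m − ρ_c) r.
h = r (ρ_m − ρ_c) / ρ_c = 17.1 km × (3.27 − 2.86) / 2.86 = 2.45 km.

2.45 km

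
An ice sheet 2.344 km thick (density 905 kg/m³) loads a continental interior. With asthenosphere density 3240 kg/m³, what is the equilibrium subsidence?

0.655 km

For local isostatic compensation: the ice load ρ_ice t is balanced by mantle displaced below, ρ_m s.
s = t ρ_ice / ρ_m = 2.344 km × 905/3240 = 0.655 km.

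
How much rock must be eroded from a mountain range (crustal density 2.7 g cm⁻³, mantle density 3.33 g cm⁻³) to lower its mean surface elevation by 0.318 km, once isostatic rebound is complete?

1.68 km

Net drop Δ = e − u = e − e ρ_c/ρ_m = e (ρ_m − ρ_c)/ρ_m.
e = Δ ρ_m/(ρ_m − ρ_c) = 0.318 km × 3.33/0.63 = 1.68 km.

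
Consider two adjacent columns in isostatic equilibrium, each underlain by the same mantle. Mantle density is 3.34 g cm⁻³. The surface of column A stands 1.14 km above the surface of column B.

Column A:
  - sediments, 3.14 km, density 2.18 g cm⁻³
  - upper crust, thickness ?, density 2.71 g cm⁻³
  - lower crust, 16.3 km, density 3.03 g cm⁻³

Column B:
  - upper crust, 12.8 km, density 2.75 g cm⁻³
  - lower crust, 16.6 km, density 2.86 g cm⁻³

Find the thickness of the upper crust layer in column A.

Take the compensation level at the base of the deeper column (depth z_c below the surface of column A) and equate Σ ρ_i t_i down to z_c; mantle fills any gap and the z_c terms cancel.
Column A: 3.14×2.18 + x×2.71 + 16.3×3.03 + (z_c − 19.44 − x)×3.34
Column B: 1.14×0 + 12.8×2.75 + 16.6×2.86 + (z_c − 1.14 − 29.4)×3.34
The z_c×3.34 term appears on both sides and cancels. Collect the known terms of each column as K = Σ(ρt)_known − 3.34 × (depth of known layers): K_A = 56.2342 − 3.34×19.44 = −8.6954; K_B = 82.676 − 3.34×(1.14 + 29.4) = −19.3276.
Balance: K_A − x×(3.34 − 2.71) = K_B, so x = (K_A − K_B)/(3.34 − 2.71) = 10.6322/0.63 = 16.9 km.

16.9 km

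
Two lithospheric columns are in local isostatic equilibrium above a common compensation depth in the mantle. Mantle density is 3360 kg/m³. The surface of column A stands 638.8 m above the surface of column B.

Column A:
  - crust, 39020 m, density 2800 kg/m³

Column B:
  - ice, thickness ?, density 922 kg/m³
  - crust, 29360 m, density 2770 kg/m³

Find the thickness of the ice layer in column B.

Take the compensation level at the base of the deeper column (depth z_c below the surface of column A) and equate Σ ρ_i t_i down to z_c; mantle fills any gap and the z_c terms cancel.
Column A: 39020×2800 + (z_c − 39020)×3360
Column B: 638.8×0 + x×922 + 29360×2770 + (z_c − 638.8 − 29360 − x)×3360
The z_c×3360 term appears on both sides and cancels. Collect the known terms of each column as K = Σ(ρt)_known − 3360 × (depth of known layers): K_A = 109256000 − 3360×39020 = −21851200; K_B = 81327200 − 3360×(638.8 + 29360) = −19468768.
Balance: K_A = K_B − x×(3360 − 922), so x = (K_B − K_A)/(3360 − 922) = 2382430/2438 = 977 m.

977 m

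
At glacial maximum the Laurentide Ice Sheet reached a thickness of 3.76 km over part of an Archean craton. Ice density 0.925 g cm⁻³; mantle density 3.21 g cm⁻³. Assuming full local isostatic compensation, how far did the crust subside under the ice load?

1.08 km

For local isostatic compensation: the ice load ρ_ice t is balanced by mantle displaced below, ρ_m s.
s = t ρ_ice / ρ_m = 3.76 km × 0.925/3.21 = 1.08 km.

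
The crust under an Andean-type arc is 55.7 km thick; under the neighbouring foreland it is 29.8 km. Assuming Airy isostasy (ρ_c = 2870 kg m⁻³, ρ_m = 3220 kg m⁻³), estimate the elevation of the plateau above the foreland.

2.82 km

Excess crust Δ = 55.7 km − 29.8 km = 25.9 km, split between elevation h and root r with h + r = Δ.
Airy balance ρ_c h = (ρ_m − ρ_c) r gives r = h ρ_c/(ρ_m − ρ_c), so h (1 + ρ_c/(ρ_m − ρ_c)) = Δ, i.e. h = Δ (ρ_m − ρ_c)/ρ_m.
h = 25.9 km × 350/3220 = 2.82 km.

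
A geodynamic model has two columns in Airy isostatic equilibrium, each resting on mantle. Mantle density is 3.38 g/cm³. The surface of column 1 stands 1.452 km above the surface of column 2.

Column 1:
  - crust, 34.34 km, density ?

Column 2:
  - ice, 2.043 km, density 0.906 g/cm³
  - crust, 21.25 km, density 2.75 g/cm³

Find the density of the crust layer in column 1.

2.7 g/cm³

Take the compensation level at the base of the deeper column (depth z_c below the surface of column 1) and equate Σ ρ_i t_i down to z_c; mantle fills any gap and the z_c terms cancel.
Column 1: 34.34×ρ + (z_c − 34.34)×3.38
Column 2: 1.452×0 + 2.043×0.906 + 21.25×2.75 + (z_c − 1.452 − 23.293)×3.38
The z_c×3.38 term appears on both sides and cancels. Collect the known terms of each column as K = Σ(ρt)_known − 3.38 × (depth of known layers): K_1 = 0 − 3.38×34.34 = −116.0692; K_2 = 60.288458 − 3.38×(1.452 + 23.293) = −23.349642.
Balance: K_1 + 34.34×ρ = K_2, so ρ = (K_2 − K_1)/34.34 = 92.7196/34.34 = 2.7 g/cm³.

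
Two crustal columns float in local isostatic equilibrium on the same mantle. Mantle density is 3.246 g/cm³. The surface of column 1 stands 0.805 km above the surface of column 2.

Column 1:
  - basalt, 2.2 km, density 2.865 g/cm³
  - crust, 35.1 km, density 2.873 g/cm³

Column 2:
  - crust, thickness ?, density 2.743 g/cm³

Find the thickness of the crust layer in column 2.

Take the compensation level at the base of the deeper column (depth z_c below the surface of column 1) and equate Σ ρ_i t_i down to z_c; mantle fills any gap and the z_c terms cancel.
Column 1: 2.2×2.865 + 35.1×2.873 + (z_c − 37.3)×3.246
Column 2: 0.805×0 + x×2.743 + (z_c − 0.805 − 0 − x)×3.246
The z_c×3.246 term appears on both sides and cancels. Collect the known terms of each column as K = Σ(ρt)_known − 3.246 × (depth of known layers): K_1 = 107.1453 − 3.246×37.3 = −13.9305; K_2 = 0 − 3.246×(0.805 + 0) = −2.61303.
Balance: K_1 = K_2 − x×(3.246 − 2.743), so x = (K_2 − K_1)/(3.246 − 2.743) = 11.3175/0.503 = 22.5 km.

22.5 km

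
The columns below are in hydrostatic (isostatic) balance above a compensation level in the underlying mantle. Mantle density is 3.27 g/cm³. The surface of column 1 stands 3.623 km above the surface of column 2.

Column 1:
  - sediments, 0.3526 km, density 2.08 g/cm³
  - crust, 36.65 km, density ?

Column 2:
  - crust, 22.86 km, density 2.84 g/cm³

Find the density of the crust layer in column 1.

2.69 g/cm³

Take the compensation level at the base of the deeper column (depth z_c below the surface of column 1) and equate Σ ρ_i t_i down to z_c; mantle fills any gap and the z_c terms cancel.
Column 1: 0.3526×2.08 + 36.65×ρ + (z_c − 37.0026)×3.27
Column 2: 3.623×0 + 22.86×2.84 + (z_c − 3.623 − 22.86)×3.27
The z_c×3.27 term appears on both sides and cancels. Collect the known terms of each column as K = Σ(ρt)_known − 3.27 × (depth of known layers): K_1 = 0.733408 − 3.27×37.0026 = −120.265094; K_2 = 64.9224 − 3.27×(3.623 + 22.86) = −21.67701.
Balance: K_1 + 36.65×ρ = K_2, so ρ = (K_2 − K_1)/36.65 = 98.5881/36.65 = 2.69 g/cm³.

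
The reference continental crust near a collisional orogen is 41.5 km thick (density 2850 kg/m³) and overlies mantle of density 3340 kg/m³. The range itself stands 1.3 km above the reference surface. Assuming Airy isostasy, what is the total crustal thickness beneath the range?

50.4 km

Root depth r = h ρ_c / (ρ_m − ρ_c) = 1.3 km × 2850 / 490 = 7.561 km.
Total thickness = T + h + r = 41.5 km + 1.3 km + 7.561 km = 50.4 km.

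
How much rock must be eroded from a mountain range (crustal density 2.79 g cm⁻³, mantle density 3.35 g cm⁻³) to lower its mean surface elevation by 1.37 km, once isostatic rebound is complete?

8.2 km

Net drop Δ = e − u = e − e ρ_c/ρ_m = e (ρ_m − ρ_c)/ρ_m.
e = Δ ρ_m/(ρ_m − ρ_c) = 1.37 km × 3.35/0.56 = 8.2 km.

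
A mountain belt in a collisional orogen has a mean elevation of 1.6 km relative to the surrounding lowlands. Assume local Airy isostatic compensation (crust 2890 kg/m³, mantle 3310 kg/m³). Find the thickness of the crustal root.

By Archimedes' principle applied to the lithosphere: the weight of the topography is balanced by the buoyancy of the root, ρ_c h = (ρ_m − ρ_c) r.
r = h · ρ_c / (ρ_m − ρ_c) = 1.6 km × 2890 / (3310 − 2890) = 11 km.

11 km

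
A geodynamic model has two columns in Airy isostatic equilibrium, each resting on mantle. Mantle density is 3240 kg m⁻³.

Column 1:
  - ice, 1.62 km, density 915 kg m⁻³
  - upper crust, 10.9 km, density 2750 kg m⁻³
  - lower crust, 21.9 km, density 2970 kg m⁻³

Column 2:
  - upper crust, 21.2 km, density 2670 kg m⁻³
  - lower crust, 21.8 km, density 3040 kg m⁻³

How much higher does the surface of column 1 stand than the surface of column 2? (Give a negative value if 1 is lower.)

−0.439 km

For any compensation level in the mantle, the mantle terms cancel and isostasy reduces to e = (Σt_1 − Σt_2) − (Σ(ρt)_1 − Σ(ρt)_2) / ρ_m.
Σt_1 = 34.42 km; Σt_2 = 43 km; Σ(ρt)_1 = 96500.3; Σ(ρt)_2 = 122876 (in km·kg m⁻³).
e = (34.42 − 43) − (96500.3 − 122876) / 3240 = −0.439 km.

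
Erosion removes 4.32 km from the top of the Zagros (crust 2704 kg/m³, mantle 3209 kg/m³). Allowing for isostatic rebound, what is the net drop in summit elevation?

0.68 km

Rebound u = e ρ_c/ρ_m = 4.32 km × 2704/3209 = 3.64 km.
Net surface drop = e − u = 4.32 km − 3.64 km = e (ρ_m − ρ_c)/ρ_m = 0.68 km.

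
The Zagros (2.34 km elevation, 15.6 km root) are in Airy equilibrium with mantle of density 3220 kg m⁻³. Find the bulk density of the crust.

ρ_c h = (ρ_m − ρ_c) r → ρ_c (h + r) = ρ_m r → ρ_c = ρ_m r / (h + r).
ρ_c = 3220 × 15.6 km / (2.34 km + 15.6 km) = 2800 kg m⁻³.

2800 kg m⁻³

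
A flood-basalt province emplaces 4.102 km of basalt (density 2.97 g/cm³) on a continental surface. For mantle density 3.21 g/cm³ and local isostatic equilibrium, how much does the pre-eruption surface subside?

Subaerial loading: s = t ρ_load / ρ_m.
s = 4.102 km × 2.97/3.21 = 3.8 km.

3.8 km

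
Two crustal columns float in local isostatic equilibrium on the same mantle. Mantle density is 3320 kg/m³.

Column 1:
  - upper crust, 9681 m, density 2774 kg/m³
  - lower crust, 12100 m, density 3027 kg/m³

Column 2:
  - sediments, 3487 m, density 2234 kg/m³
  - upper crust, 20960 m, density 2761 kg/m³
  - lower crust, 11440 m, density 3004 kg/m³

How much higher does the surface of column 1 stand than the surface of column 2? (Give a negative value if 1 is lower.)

−3100 m

For any compensation level in the mantle, the mantle terms cancel and isostasy reduces to e = (Σt_1 − Σt_2) − (Σ(ρt)_1 − Σ(ρt)_2) / ρ_m.
Σt_1 = 21781 m; Σt_2 = 35887 m; Σ(ρt)_1 = 63481794; Σ(ρt)_2 = 100026278 (in m·kg/m³).
e = (21781 − 35887) − (63481794 − 100026278) / 3320 = −3100 m.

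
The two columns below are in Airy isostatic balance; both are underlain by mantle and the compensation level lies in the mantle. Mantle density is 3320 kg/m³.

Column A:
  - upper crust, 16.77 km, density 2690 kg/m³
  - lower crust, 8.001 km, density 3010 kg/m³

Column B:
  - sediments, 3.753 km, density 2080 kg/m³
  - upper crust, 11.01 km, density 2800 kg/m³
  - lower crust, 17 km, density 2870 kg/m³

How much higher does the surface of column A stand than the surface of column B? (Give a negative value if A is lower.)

For any compensation level in the mantle, the mantle terms cancel and isostasy reduces to e = (Σt_A − Σt_B) − (Σ(ρt)_A − Σ(ρt)_B) / ρ_m.
Σt_A = 24.771 km; Σt_B = 31.763 km; Σ(ρt)_A = 69194.31; Σ(ρt)_B = 87424.24 (in km·kg/m³).
e = (24.771 − 31.763) − (69194.31 − 87424.24) / 3320 = −1.5 km.

−1.5 km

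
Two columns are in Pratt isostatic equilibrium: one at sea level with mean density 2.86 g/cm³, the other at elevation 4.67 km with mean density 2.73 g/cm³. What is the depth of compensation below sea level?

ρ_ref D = ρ (D + h) → D (ρ_ref − ρ) = ρ h.
D = ρ h/(ρ_ref − ρ) = 2.73 × 4.67 km/(2.86 − 2.73) = 98.1 km.

98.1 km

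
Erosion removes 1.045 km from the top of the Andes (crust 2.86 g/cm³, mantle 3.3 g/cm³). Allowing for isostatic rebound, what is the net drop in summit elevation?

Rebound u = e ρ_c/ρ_m = 1.045 km × 2.86/3.3 = 0.9057 km.
Net surface drop = e − u = 1.045 km − 0.9057 km = e (ρ_m − ρ_c)/ρ_m = 0.139 km.

0.139 km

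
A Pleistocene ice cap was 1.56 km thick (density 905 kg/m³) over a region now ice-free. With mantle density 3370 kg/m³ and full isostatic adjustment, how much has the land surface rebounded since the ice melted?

0.419 km

Removing the load lets mantle flow back in; uplift u satisfies ρ_ice t = ρ_m u.
u = t ρ_ice/ρ_m = 1.56 km × 905/3370 = 0.419 km.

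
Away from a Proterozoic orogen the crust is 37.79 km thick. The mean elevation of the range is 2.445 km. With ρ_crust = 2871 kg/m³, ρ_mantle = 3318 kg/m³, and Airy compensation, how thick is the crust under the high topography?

Root depth r = h ρ_c / (ρ_m − ρ_c) = 2.445 km × 2871 / 447 = 15.7 km.
Total thickness = T + h + r = 37.79 km + 2.445 km + 15.7 km = 55.9 km.

55.9 km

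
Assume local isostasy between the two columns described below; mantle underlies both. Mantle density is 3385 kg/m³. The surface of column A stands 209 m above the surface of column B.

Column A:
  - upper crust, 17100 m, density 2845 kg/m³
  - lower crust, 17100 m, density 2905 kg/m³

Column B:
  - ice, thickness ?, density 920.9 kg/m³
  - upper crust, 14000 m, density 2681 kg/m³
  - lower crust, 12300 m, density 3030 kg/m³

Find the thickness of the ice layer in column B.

Take the compensation level at the base of the deeper column (depth z_c below the surface of column A) and equate Σ ρ_i t_i down to z_c; mantle fills any gap and the z_c terms cancel.
Column A: 17100×2845 + 17100×2905 + (z_c − 34200)×3385
Column B: 209×0 + x×920.9 + 14000×2681 + 12300×3030 + (z_c − 209 − 26300 − x)×3385
The z_c×3385 term appears on both sides and cancels. Collect the known terms of each column as K = Σ(ρt)_known − 3385 × (depth of known layers): K_A = 98325000 − 3385×34200 = −17442000; K_B = 74803000 − 3385×(209 + 26300) = −14929965.
Balance: K_A = K_B − x×(3385 − 920.9), so x = (K_B − K_A)/(3385 − 920.9) = 2512040/2464.1 = 1020 m.

1020 m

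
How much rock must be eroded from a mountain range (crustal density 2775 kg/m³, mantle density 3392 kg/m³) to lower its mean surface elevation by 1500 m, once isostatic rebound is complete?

8250 m

Net drop Δ = e − u = e − e ρ_c/ρ_m = e (ρ_m − ρ_c)/ρ_m.
e = Δ ρ_m/(ρ_m − ρ_c) = 1500 m × 3392/617 = 8250 m.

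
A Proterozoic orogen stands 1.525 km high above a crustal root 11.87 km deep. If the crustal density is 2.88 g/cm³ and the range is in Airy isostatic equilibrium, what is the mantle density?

3.25 g/cm³

Airy balance: ρ_c h = (ρ_m − ρ_c) r → ρ_m = ρ_c (1 + h/r).
ρ_m = 2.88 × (1 + 1.525 km/11.87 km) = 3.25 g/cm³.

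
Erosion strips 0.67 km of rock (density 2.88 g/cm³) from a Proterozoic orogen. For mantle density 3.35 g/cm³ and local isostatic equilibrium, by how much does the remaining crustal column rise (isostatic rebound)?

Unloading: uplift u = e ρ_c/ρ_m = 0.67 km × 2.88/3.35 = 0.576 km.

0.576 km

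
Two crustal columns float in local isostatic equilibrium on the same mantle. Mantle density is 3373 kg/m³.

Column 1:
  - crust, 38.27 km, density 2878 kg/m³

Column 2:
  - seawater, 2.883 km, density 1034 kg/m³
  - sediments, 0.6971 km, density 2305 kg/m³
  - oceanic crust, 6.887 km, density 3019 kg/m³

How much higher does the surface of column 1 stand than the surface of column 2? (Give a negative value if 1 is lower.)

For any compensation level in the mantle, the mantle terms cancel and isostasy reduces to e = (Σt_1 − Σt_2) − (Σ(ρt)_1 − Σ(ρt)_2) / ρ_m.
Σt_1 = 38.27 km; Σt_2 = 10.4671 km; Σ(ρt)_1 = 110141.06; Σ(ρt)_2 = 25379.6905 (in km·kg/m³).
e = (38.27 − 10.4671) − (110141.06 − 25379.6905) / 3373 = 2.67 km.

2.67 km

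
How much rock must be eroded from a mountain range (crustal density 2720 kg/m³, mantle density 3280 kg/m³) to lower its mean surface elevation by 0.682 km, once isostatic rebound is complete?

3.99 km

Net drop Δ = e − u = e − e ρ_c/ρ_m = e (ρ_m − ρ_c)/ρ_m.
e = Δ ρ_m/(ρ_m − ρ_c) = 0.682 km × 3280/560 = 3.99 km.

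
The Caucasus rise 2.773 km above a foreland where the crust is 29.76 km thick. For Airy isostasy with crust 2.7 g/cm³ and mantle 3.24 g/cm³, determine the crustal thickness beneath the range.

46.4 km

Root depth r = h ρ_c / (ρ_m − ρ_c) = 2.773 km × 2.7 / 0.54 = 13.87 km.
Total thickness = T + h + r = 29.76 km + 2.773 km + 13.87 km = 46.4 km.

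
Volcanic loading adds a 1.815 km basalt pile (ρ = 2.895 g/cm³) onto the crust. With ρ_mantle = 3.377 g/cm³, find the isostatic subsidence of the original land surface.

Subaerial loading: s = t ρ_load / ρ_m.
s = 1.815 km × 2.895/3.377 = 1.56 km.

1.56 km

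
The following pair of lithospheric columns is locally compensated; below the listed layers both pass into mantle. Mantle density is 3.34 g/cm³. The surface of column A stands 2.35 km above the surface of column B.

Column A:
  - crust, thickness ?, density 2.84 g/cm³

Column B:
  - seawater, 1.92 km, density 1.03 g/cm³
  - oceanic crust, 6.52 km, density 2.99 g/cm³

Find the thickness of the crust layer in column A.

29.1 km

Take the compensation level at the base of the deeper column (depth z_c below the surface of column A) and equate Σ ρ_i t_i down to z_c; mantle fills any gap and the z_c terms cancel.
Column A: x×2.84 + (z_c − 0 − x)×3.34
Column B: 2.35×0 + 1.92×1.03 + 6.52×2.99 + (z_c − 2.35 − 8.44)×3.34
The z_c×3.34 term appears on both sides and cancels. Collect the known terms of each column as K = Σ(ρt)_known − 3.34 × (depth of known layers): K_A = 0 − 3.34×0 = 0; K_B = 21.4724 − 3.34×(2.35 + 8.44) = −14.5662.
Balance: K_A − x×(3.34 − 2.84) = K_B, so x = (K_A − K_B)/(3.34 − 2.84) = 14.5662/0.5 = 29.1 km.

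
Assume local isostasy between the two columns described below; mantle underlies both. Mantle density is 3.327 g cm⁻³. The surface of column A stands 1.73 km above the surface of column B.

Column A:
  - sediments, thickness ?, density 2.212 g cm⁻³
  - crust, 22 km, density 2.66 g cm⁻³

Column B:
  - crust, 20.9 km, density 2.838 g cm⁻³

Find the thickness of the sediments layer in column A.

Take the compensation level at the base of the deeper column (depth z_c below the surface of column A) and equate Σ ρ_i t_i down to z_c; mantle fills any gap and the z_c terms cancel.
Column A: x×2.212 + 22×2.66 + (z_c − 22 − x)×3.327
Column B: 1.73×0 + 20.9×2.838 + (z_c − 1.73 − 20.9)×3.327
The z_c×3.327 term appears on both sides and cancels. Collect the known terms of each column as K = Σ(ρt)_known − 3.327 × (depth of known layers): K_A = 58.52 − 3.327×22 = −14.674; K_B = 59.3142 − 3.327×(1.73 + 20.9) = −15.97581.
Balance: K_A − x×(3.327 − 2.212) = K_B, so x = (K_A − K_B)/(3.327 − 2.212) = 1.30181/1.115 = 1.17 km.

1.17 km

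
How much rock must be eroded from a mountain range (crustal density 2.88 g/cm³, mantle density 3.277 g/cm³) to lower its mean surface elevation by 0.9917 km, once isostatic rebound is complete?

8.19 km

Net drop Δ = e − u = e − e ρ_c/ρ_m = e (ρ_m − ρ_c)/ρ_m.
e = Δ ρ_m/(ρ_m − ρ_c) = 0.9917 km × 3.277/0.397 = 8.19 km.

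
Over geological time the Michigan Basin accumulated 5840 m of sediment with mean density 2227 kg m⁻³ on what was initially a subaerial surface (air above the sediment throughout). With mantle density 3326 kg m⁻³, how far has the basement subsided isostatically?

Subaerial load: s = t ρ_sed / ρ_m = 5840 m × 2227/3326 = 3910 m.

3910 m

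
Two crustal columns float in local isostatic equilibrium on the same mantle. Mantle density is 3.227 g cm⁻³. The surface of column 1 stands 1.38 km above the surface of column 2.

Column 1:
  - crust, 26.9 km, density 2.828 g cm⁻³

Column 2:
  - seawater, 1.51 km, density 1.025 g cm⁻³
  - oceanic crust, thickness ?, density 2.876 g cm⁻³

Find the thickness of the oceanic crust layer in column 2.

8.42 km

Take the compensation level at the base of the deeper column (depth z_c below the surface of column 1) and equate Σ ρ_i t_i down to z_c; mantle fills any gap and the z_c terms cancel.
Column 1: 26.9×2.828 + (z_c − 26.9)×3.227
Column 2: 1.38×0 + 1.51×1.025 + x×2.876 + (z_c − 1.38 − 1.51 − x)×3.227
The z_c×3.227 term appears on both sides and cancels. Collect the known terms of each column as K = Σ(ρt)_known − 3.227 × (depth of known layers): K_1 = 76.0732 − 3.227×26.9 = −10.7331; K_2 = 1.54775 − 3.227×(1.38 + 1.51) = −7.77828.
Balance: K_1 = K_2 − x×(3.227 − 2.876), so x = (K_2 − K_1)/(3.227 − 2.876) = 2.95482/0.351 = 8.42 km.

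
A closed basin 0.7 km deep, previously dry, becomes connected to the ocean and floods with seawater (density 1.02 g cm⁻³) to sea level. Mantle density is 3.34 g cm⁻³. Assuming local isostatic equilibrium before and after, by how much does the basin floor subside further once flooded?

0.308 km

After flooding the water column is d + s deep. Its weight must equal the weight of mantle displaced by the extra subsidence s: (d + s) ρ_w = s ρ_m.
s = d ρ_w / (ρ_m − ρ_w) = 0.7 km × 1.02/(3.34 − 1.02) = 0.308 km.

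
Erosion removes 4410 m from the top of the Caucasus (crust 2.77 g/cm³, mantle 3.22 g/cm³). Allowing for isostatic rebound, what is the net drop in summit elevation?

Rebound u = e ρ_c/ρ_m = 4410 m × 2.77/3.22 = 3794 m.
Net surface drop = e − u = 4410 m − 3794 m = e (ρ_m − ρ_c)/ρ_m = 616 m.

616 m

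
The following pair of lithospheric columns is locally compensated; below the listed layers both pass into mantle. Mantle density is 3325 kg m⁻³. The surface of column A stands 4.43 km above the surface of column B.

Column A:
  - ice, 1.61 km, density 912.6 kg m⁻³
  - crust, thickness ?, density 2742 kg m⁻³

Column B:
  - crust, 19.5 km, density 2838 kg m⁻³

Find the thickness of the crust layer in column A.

Take the compensation level at the base of the deeper column (depth z_c below the surface of column A) and equate Σ ρ_i t_i down to z_c; mantle fills any gap and the z_c terms cancel.
Column A: 1.61×912.6 + x×2742 + (z_c − 1.61 − x)×3325
Column B: 4.43×0 + 19.5×2838 + (z_c − 4.43 − 19.5)×3325
The z_c×3325 term appears on both sides and cancels. Collect the known terms of each column as K = Σ(ρt)_known − 3325 × (depth of known layers): K_A = 1469.286 − 3325×1.61 = −3883.964; K_B = 55341 − 3325×(4.43 + 19.5) = −24226.25.
Balance: K_A − x×(3325 − 2742) = K_B, so x = (K_A − K_B)/(3325 − 2742) = 20342.3/583 = 34.9 km.

34.9 km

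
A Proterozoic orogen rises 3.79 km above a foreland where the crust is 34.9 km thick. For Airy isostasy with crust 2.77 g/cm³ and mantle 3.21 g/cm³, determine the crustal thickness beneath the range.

62.5 km

Root depth r = h ρ_c / (ρ_m − ρ_c) = 3.79 km × 2.77 / 0.44 = 23.86 km.
Total thickness = T + h + r = 34.9 km + 3.79 km + 23.86 km = 62.5 km.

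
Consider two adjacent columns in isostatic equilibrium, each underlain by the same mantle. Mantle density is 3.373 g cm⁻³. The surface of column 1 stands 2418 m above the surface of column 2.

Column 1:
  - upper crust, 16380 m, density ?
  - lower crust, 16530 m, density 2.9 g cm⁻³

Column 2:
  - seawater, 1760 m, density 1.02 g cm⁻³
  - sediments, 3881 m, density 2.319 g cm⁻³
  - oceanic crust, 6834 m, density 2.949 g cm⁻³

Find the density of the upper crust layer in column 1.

2.67 g cm⁻³

Take the compensation level at the base of the deeper column (depth z_c below the surface of column 1) and equate Σ ρ_i t_i down to z_c; mantle fills any gap and the z_c terms cancel.
Column 1: 16380×ρ + 16530×2.9 + (z_c − 32910)×3.373
Column 2: 2418×0 + 1760×1.02 + 3881×2.319 + 6834×2.949 + (z_c − 2418 − 12475)×3.373
The z_c×3.373 term appears on both sides and cancels. Collect the known terms of each column as K = Σ(ρt)_known − 3.373 × (depth of known layers): K_1 = 47937 − 3.373×32910 = −63068.43; K_2 = 30948.705 − 3.373×(2418 + 12475) = −19285.384.
Balance: K_1 + 16380×ρ = K_2, so ρ = (K_2 − K_1)/16380 = 43783/16380 = 2.67 g cm⁻³.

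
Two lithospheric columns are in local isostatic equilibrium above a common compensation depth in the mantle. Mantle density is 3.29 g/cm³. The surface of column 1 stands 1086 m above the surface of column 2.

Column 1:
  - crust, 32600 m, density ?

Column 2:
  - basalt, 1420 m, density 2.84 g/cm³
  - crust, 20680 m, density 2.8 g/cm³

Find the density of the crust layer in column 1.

2.85 g/cm³

Take the compensation level at the base of the deeper column (depth z_c below the surface of column 1) and equate Σ ρ_i t_i down to z_c; mantle fills any gap and the z_c terms cancel.
Column 1: 32600×ρ + (z_c − 32600)×3.29
Column 2: 1086×0 + 1420×2.84 + 20680×2.8 + (z_c − 1086 − 22100)×3.29
The z_c×3.29 term appears on both sides and cancels. Collect the known terms of each column as K = Σ(ρt)_known − 3.29 × (depth of known layers): K_1 = 0 − 3.29×32600 = −107254; K_2 = 61936.8 − 3.29×(1086 + 22100) = −14345.14.
Balance: K_1 + 32600×ρ = K_2, so ρ = (K_2 − K_1)/32600 = 92908.9/32600 = 2.85 g/cm³.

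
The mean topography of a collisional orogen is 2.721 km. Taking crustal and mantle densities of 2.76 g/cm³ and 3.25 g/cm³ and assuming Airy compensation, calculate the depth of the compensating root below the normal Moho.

For local isostatic compensation: the weight of the topography is balanced by the buoyancy of the root, ρ_c h = (ρ_m − ρ_c) r.
r = h · ρ_c / (ρ_m − ρ_c) = 2.721 km × 2.76 / (3.25 − 2.76) = 15.3 km.

15.3 km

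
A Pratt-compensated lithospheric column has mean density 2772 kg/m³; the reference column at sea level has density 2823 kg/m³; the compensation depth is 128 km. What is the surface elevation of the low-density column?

ρ_ref D = ρ (D + h) → h = D (ρ_ref − ρ)/ρ.
h = 128 km × (2823 − 2772)/2772 = 2.35 km.

2.35 km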